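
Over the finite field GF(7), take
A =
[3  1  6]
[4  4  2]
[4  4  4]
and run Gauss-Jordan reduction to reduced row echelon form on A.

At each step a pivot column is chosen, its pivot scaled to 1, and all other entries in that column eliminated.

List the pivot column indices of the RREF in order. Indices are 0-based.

step 1: normalize row 0 (÷3) = (1, 5, 2)
  row 1: subtract 4×row0 = (0, 5, 1)
  row 2: subtract 4×row0 = (0, 5, 3)
step 2: normalize row 1 (÷5) = (0, 1, 3)
  row 0: subtract 5×row1 = (1, 0, 1)
  row 2: subtract 5×row1 = (0, 0, 2)
step 3: normalize row 2 (÷2) = (0, 0, 1)
  row 0: subtract 1×row2 = (1, 0, 0)
  row 1: subtract 3×row2 = (0, 1, 0)

pivot columns: 0, 1, 2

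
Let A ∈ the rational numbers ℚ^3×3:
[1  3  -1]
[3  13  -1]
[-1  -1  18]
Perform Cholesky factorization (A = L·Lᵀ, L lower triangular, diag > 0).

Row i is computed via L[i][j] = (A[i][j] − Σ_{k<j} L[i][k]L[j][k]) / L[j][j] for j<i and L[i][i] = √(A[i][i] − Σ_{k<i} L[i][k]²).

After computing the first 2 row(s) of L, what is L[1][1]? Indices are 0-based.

L[1][1] = 2

Step 1: L[0][0] = √(1) = 1.
  L[1][0] = (3) / L[0][0] = 3.
Step 2: L[1][1] = √(4) = 2.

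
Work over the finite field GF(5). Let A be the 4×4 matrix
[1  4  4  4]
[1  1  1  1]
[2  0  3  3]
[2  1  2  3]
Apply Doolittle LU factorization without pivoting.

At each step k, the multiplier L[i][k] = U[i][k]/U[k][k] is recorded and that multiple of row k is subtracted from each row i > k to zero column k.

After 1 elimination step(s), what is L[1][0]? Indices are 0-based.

L[1][0] = 1

[col 0] pivot 1
  R1 -= 1*R0 → (0, 2, 2, 2)  (L[1][0] := 1)
  R2 -= 2*R0 → (0, 2, 0, 0)  (L[2][0] := 2)
  R3 -= 2*R0 → (0, 3, 4, 0)  (L[3][0] := 2)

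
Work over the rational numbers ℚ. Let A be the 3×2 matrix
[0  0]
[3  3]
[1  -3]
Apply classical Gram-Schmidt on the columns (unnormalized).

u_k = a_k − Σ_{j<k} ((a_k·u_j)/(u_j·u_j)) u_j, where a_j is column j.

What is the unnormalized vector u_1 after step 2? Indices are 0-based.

u_1 = (0, 6/5, -18/5)

Step 1: u_0 = a_0 = (0, 3, 1).
Step 2: u_1 = a_1 − (3/5)·u_0 = (0, 6/5, -18/5).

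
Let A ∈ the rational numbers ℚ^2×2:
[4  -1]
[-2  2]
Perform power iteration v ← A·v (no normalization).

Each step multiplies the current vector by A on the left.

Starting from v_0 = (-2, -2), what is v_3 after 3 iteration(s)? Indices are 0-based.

v_3 = (-108, 72)

v_0 = (-2, -2).
v_1 = A·v_0 = (-6, 0).
v_2 = A·v_1 = (-24, 12).
v_3 = A·v_2 = (-108, 72).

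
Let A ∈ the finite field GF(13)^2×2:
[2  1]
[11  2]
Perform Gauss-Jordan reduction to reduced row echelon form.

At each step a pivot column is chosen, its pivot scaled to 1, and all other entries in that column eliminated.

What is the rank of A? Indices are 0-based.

step 1: normalize row 0 (÷2) = (1, 7)
  row 1: subtract 11×row0 = (0, 3)
step 2: normalize row 1 (÷3) = (0, 1)
  row 0: subtract 7×row1 = (1, 0)

rank = 2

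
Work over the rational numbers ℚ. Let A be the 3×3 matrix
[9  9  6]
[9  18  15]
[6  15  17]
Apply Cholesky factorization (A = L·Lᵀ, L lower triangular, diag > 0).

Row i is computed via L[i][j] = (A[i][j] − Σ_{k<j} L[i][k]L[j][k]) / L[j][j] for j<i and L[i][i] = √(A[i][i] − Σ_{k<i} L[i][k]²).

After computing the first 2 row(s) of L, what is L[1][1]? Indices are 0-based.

L[1][1] = 3

Step 1: L[0][0] = √(9) = 3.
  L[1][0] = (9) / L[0][0] = 3.
Step 2: L[1][1] = √(9) = 3.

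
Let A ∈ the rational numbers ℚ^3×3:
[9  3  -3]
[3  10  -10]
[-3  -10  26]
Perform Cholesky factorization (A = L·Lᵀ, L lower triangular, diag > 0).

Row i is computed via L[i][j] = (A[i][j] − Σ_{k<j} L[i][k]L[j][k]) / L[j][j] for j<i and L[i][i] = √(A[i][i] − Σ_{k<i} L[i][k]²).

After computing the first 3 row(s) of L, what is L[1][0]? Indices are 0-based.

Step 1: L[0][0] = √(9) = 3.
  L[1][0] = (3) / L[0][0] = 1.
Step 2: L[1][1] = √(9) = 3.
  L[2][0] = (-3) / L[0][0] = -1.
  L[2][1] = (-9) / L[1][1] = -3.
Step 3: L[2][2] = √(16) = 4.

L[1][0] = 1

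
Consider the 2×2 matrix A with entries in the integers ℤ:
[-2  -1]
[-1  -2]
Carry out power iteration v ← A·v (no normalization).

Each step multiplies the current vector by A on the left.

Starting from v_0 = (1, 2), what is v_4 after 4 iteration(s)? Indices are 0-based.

v_0 = (1, 2).
v_1 = A·v_0 = (-4, -5).
v_2 = A·v_1 = (13, 14).
v_3 = A·v_2 = (-40, -41).
v_4 = A·v_3 = (121, 122).

v_4 = (121, 122)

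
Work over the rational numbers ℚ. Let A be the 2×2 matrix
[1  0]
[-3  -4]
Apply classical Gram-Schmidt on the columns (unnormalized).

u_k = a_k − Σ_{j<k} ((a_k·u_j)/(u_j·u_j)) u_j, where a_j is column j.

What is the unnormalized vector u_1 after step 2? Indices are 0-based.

Step 1: u_0 = a_0 = (1, -3).
Step 2: u_1 = a_1 − (6/5)·u_0 = (-6/5, -2/5).

u_1 = (-6/5, -2/5)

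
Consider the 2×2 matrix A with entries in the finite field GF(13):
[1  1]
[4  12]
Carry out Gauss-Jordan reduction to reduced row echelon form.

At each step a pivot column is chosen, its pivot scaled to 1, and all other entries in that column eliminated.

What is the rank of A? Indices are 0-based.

rank = 2

[1] R0 /= 1  ⇒  (1, 1)
     R1 -= 4·R0  ⇒  (0, 8)
[2] R1 /= 8  ⇒  (0, 1)
     R0 -= 1·R1  ⇒  (1, 0)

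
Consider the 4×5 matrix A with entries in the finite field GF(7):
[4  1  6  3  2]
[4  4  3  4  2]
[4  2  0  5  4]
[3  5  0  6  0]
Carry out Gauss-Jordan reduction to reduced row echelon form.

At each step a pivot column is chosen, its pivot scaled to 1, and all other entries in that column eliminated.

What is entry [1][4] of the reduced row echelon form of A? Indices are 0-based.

step 1: normalize row 0 (÷4) = (1, 2, 5, 6, 4)
  row 1: subtract 4×row0 = (0, 3, 4, 1, 0)
  row 2: subtract 4×row0 = (0, 1, 1, 2, 2)
  row 3: subtract 3×row0 = (0, 6, 6, 2, 2)
step 2: normalize row 1 (÷3) = (0, 1, 6, 5, 0)
  row 0: subtract 2×row1 = (1, 0, 0, 3, 4)
  row 2: subtract 1×row1 = (0, 0, 2, 4, 2)
  row 3: subtract 6×row1 = (0, 0, 5, 0, 2)
step 3: normalize row 2 (÷2) = (0, 0, 1, 2, 1)
  row 1: subtract 6×row2 = (0, 1, 0, 0, 1)
  row 3: subtract 5×row2 = (0, 0, 0, 4, 4)
step 4: normalize row 3 (÷4) = (0, 0, 0, 1, 1)
  row 0: subtract 3×row3 = (1, 0, 0, 0, 1)
  row 2: subtract 2×row3 = (0, 0, 1, 0, 6)

M[1][4] = 1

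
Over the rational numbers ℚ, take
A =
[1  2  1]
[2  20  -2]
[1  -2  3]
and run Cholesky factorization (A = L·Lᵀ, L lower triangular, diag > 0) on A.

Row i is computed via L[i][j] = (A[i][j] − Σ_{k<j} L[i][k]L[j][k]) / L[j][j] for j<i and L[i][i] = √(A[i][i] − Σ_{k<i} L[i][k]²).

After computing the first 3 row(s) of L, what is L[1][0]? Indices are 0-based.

Step 1: L[0][0] = √(1) = 1.
  L[1][0] = (2) / L[0][0] = 2.
Step 2: L[1][1] = √(16) = 4.
  L[2][0] = (1) / L[0][0] = 1.
  L[2][1] = (-4) / L[1][1] = -1.
Step 3: L[2][2] = √(1) = 1.

L[1][0] = 2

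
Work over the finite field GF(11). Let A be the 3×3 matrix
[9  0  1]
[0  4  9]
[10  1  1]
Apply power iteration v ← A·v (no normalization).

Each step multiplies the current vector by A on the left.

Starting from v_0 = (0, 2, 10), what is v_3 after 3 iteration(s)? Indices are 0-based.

v_0 = (0, 2, 10).
v_1 = A·v_0 = (10, 10, 1).
v_2 = A·v_1 = (3, 5, 1).
v_3 = A·v_2 = (6, 7, 3).

v_3 = (6, 7, 3)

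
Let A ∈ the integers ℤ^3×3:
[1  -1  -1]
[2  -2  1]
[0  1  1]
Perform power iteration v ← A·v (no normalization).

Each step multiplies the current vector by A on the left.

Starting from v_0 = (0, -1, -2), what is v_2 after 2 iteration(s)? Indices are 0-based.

v_2 = (6, 3, -3)

v_0 = (0, -1, -2).
v_1 = A·v_0 = (3, 0, -3).
v_2 = A·v_1 = (6, 3, -3).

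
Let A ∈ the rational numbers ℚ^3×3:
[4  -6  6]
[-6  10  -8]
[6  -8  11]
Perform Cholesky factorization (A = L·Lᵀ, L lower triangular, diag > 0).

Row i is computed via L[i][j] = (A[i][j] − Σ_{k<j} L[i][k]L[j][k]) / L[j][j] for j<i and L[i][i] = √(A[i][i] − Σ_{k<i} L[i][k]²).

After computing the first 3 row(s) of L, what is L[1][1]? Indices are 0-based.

Step 1: L[0][0] = √(4) = 2.
  L[1][0] = (-6) / L[0][0] = -3.
Step 2: L[1][1] = √(1) = 1.
  L[2][0] = (6) / L[0][0] = 3.
  L[2][1] = (1) / L[1][1] = 1.
Step 3: L[2][2] = √(1) = 1.

L[1][1] = 1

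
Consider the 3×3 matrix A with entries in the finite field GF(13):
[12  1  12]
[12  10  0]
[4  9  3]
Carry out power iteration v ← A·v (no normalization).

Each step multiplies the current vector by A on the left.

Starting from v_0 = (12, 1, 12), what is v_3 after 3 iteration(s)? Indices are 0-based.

v_0 = (12, 1, 12).
v_1 = A·v_0 = (3, 11, 2).
v_2 = A·v_1 = (6, 3, 0).
v_3 = A·v_2 = (10, 11, 12).

v_3 = (10, 11, 12)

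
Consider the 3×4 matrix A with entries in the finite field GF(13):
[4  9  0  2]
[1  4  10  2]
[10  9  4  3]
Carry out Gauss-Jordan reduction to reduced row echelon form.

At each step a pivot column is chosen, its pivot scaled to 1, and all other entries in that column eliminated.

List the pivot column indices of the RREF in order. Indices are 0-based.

pivot columns: 0, 1, 2

pivot(0,0)=4: scale R0 → (1, 12, 0, 7)
  clear (1,0): R1 −= (1)R0 → (0, 5, 10, 8)
  clear (2,0): R2 −= (10)R0 → (0, 6, 4, 11)
pivot(1,1)=5: scale R1 → (0, 1, 2, 12)
  clear (0,1): R0 −= (12)R1 → (1, 0, 2, 6)
  clear (2,1): R2 −= (6)R1 → (0, 0, 5, 4)
pivot(2,2)=5: scale R2 → (0, 0, 1, 6)
  clear (0,2): R0 −= (2)R2 → (1, 0, 0, 7)
  clear (1,2): R1 −= (2)R2 → (0, 1, 0, 0)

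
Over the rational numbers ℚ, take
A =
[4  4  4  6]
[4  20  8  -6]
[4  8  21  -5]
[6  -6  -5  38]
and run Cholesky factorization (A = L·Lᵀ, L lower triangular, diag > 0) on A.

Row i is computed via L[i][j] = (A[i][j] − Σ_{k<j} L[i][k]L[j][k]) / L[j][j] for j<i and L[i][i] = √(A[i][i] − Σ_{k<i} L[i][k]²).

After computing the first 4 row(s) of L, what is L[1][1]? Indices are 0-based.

Step 1: L[0][0] = √(4) = 2.
  L[1][0] = (4) / L[0][0] = 2.
Step 2: L[1][1] = √(16) = 4.
  L[2][0] = (4) / L[0][0] = 2.
  L[2][1] = (4) / L[1][1] = 1.
Step 3: L[2][2] = √(16) = 4.
  L[3][0] = (6) / L[0][0] = 3.
  L[3][1] = (-12) / L[1][1] = -3.
  L[3][2] = (-8) / L[2][2] = -2.
Step 4: L[3][3] = √(16) = 4.

L[1][1] = 4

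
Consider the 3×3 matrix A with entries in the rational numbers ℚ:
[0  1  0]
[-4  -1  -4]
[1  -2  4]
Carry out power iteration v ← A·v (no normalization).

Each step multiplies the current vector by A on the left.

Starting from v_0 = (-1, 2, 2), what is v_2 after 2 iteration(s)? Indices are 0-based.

v_0 = (-1, 2, 2).
v_1 = A·v_0 = (2, -6, 3).
v_2 = A·v_1 = (-6, -14, 26).

v_2 = (-6, -14, 26)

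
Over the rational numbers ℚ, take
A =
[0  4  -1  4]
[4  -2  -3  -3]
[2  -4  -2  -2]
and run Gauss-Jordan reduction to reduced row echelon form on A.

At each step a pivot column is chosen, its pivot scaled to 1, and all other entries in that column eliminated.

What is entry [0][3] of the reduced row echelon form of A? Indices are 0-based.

M[0][3] = -2

step 1: exchange rows 0,1
step 1: normalize row 0 (÷4) = (1, -1/2, -3/4, -3/4)
  row 2: subtract 2×row0 = (0, -3, -1/2, -1/2)
step 2: normalize row 1 (÷4) = (0, 1, -1/4, 1)
  row 0: subtract -1/2×row1 = (1, 0, -7/8, -1/4)
  row 2: subtract -3×row1 = (0, 0, -5/4, 5/2)
step 3: normalize row 2 (÷-5/4) = (0, 0, 1, -2)
  row 0: subtract -7/8×row2 = (1, 0, 0, -2)
  row 1: subtract -1/4×row2 = (0, 1, 0, 1/2)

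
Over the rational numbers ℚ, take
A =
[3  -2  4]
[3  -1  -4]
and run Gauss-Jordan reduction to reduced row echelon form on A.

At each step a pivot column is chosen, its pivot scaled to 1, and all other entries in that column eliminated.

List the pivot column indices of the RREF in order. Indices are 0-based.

step 1: normalize row 0 (÷3) = (1, -2/3, 4/3)
  row 1: subtract 3×row0 = (0, 1, -8)
step 2: normalize row 1 (÷1) = (0, 1, -8)
  row 0: subtract -2/3×row1 = (1, 0, -4)

pivot columns: 0, 1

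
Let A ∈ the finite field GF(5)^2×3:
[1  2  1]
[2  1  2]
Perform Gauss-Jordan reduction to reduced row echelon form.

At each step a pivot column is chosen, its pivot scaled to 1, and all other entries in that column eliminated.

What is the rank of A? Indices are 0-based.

pivot(0,0)=1: scale R0 → (1, 2, 1)
  clear (1,0): R1 −= (2)R0 → (0, 2, 0)
pivot(1,1)=2: scale R1 → (0, 1, 0)
  clear (0,1): R0 −= (2)R1 → (1, 0, 1)

rank = 2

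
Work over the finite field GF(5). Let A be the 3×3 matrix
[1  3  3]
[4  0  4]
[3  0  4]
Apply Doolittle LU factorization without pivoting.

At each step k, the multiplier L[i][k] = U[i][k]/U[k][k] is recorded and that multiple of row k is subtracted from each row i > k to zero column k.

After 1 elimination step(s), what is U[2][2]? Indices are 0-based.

U[2][2] = 0

Step 1: pivot at (0,0) is 1.
  row1 ← row1 − (4)·row0  ⇒  L[1][0]=4, U row1=(0, 3, 2)
  row2 ← row2 − (3)·row0  ⇒  L[2][0]=3, U row2=(0, 1, 0)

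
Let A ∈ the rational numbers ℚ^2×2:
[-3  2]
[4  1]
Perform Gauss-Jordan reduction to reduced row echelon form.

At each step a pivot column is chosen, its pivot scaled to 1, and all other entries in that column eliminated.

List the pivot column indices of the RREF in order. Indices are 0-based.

pivot(0,0)=-3: scale R0 → (1, -2/3)
  clear (1,0): R1 −= (4)R0 → (0, 11/3)
pivot(1,1)=11/3: scale R1 → (0, 1)
  clear (0,1): R0 −= (-2/3)R1 → (1, 0)

pivot columns: 0, 1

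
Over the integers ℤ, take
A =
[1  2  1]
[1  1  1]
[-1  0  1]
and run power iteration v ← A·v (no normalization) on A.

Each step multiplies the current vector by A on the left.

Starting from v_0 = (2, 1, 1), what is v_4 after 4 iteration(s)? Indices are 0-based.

v_0 = (2, 1, 1).
v_1 = A·v_0 = (5, 4, -1).
v_2 = A·v_1 = (12, 8, -6).
v_3 = A·v_2 = (22, 14, -18).
v_4 = A·v_3 = (32, 18, -40).

v_4 = (32, 18, -40)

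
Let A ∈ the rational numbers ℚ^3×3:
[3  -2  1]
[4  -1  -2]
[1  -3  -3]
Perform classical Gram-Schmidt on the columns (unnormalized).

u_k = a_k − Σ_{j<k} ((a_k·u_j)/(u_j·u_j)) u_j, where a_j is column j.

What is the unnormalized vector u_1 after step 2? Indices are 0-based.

u_1 = (-1/2, 1, -5/2)

Step 1: u_0 = a_0 = (3, 4, 1).
Step 2: u_1 = a_1 − (-1/2)·u_0 = (-1/2, 1, -5/2).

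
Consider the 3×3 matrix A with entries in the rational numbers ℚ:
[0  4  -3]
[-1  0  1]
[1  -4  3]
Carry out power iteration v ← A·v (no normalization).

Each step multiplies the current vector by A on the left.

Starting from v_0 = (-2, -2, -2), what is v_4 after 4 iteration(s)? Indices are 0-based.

v_4 = (34, -28, -20)

v_0 = (-2, -2, -2).
v_1 = A·v_0 = (-2, 0, 0).
v_2 = A·v_1 = (0, 2, -2).
v_3 = A·v_2 = (14, -2, -14).
v_4 = A·v_3 = (34, -28, -20).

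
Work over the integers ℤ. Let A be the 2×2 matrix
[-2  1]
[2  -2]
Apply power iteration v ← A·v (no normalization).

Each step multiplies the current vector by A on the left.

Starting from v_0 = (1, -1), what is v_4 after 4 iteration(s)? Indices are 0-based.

v_0 = (1, -1).
v_1 = A·v_0 = (-3, 4).
v_2 = A·v_1 = (10, -14).
v_3 = A·v_2 = (-34, 48).
v_4 = A·v_3 = (116, -164).

v_4 = (116, -164)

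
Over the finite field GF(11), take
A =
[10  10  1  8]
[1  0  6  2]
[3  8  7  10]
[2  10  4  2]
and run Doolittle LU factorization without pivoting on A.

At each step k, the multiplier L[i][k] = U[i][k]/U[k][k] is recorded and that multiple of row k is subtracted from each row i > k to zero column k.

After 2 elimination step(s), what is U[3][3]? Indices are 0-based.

k=0: U[0][0]=10
  eliminate (1,0): mult=10, new row 1: (0, 10, 7, 10); set L[1][0]=10
  eliminate (2,0): mult=8, new row 2: (0, 5, 10, 1); set L[2][0]=8
  eliminate (3,0): mult=9, new row 3: (0, 8, 6, 7); set L[3][0]=9
k=1: U[1][1]=10
  eliminate (2,1): mult=6, new row 2: (0, 0, 1, 7); set L[2][1]=6
  eliminate (3,1): mult=3, new row 3: (0, 0, 7, 10); set L[3][1]=3

U[3][3] = 10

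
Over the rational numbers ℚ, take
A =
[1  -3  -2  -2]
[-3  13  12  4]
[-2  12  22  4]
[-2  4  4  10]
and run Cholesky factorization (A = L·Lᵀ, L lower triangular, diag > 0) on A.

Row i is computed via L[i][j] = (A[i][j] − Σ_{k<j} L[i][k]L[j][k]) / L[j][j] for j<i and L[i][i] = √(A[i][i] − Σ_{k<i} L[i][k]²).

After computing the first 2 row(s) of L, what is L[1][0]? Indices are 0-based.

L[1][0] = -3

Step 1: L[0][0] = √(1) = 1.
  L[1][0] = (-3) / L[0][0] = -3.
Step 2: L[1][1] = √(4) = 2.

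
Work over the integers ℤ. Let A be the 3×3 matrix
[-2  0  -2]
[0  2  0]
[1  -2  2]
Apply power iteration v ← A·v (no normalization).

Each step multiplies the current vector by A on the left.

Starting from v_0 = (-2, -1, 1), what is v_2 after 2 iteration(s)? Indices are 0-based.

v_0 = (-2, -1, 1).
v_1 = A·v_0 = (2, -2, 2).
v_2 = A·v_1 = (-8, -4, 10).

v_2 = (-8, -4, 10)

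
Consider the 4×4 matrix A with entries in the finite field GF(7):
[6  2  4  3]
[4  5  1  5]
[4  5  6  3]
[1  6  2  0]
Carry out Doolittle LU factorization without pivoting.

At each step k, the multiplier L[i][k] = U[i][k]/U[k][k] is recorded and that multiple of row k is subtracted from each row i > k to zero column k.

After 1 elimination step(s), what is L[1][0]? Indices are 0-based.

L[1][0] = 3

[col 0] pivot 6
  R1 -= 3*R0 → (0, 6, 3, 3)  (L[1][0] := 3)
  R2 -= 3*R0 → (0, 6, 1, 1)  (L[2][0] := 3)
  R3 -= 6*R0 → (0, 1, 6, 3)  (L[3][0] := 6)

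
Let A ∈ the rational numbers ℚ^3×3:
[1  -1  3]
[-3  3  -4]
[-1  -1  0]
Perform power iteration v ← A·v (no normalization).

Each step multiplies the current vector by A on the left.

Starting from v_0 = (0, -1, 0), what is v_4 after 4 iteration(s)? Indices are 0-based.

v_0 = (0, -1, 0).
v_1 = A·v_0 = (1, -3, 1).
v_2 = A·v_1 = (7, -16, 2).
v_3 = A·v_2 = (29, -77, 9).
v_4 = A·v_3 = (133, -354, 48).

v_4 = (133, -354, 48)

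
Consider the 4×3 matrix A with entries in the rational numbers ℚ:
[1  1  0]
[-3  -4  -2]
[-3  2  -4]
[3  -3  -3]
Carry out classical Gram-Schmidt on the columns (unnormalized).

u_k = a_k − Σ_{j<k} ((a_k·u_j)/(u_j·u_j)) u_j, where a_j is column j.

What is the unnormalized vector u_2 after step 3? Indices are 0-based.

u_2 = (-279/418, 68/209, -755/209, -1281/418)

Step 1: u_0 = a_0 = (1, -3, -3, 3).
Step 2: u_1 = a_1 − (-1/14)·u_0 = (15/14, -59/14, 25/14, -39/14).
Step 3: u_2 = a_2 − (9/28)·u_0 − (135/418)·u_1 = (-279/418, 68/209, -755/209, -1281/418).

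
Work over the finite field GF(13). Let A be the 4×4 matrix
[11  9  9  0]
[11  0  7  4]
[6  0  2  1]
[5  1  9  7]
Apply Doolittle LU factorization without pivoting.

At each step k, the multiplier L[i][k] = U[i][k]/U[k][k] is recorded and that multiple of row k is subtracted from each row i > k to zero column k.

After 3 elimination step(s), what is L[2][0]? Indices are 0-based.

L[2][0] = 10

k=0: U[0][0]=11
  eliminate (1,0): mult=1, new row 1: (0, 4, 11, 4); set L[1][0]=1
  eliminate (2,0): mult=10, new row 2: (0, 1, 3, 1); set L[2][0]=10
  eliminate (3,0): mult=4, new row 3: (0, 4, 12, 7); set L[3][0]=4
k=1: U[1][1]=4
  eliminate (2,1): mult=10, new row 2: (0, 0, 10, 0); set L[2][1]=10
  eliminate (3,1): mult=1, new row 3: (0, 0, 1, 3); set L[3][1]=1
k=2: U[2][2]=10
  eliminate (3,2): mult=4, new row 3: (0, 0, 0, 3); set L[3][2]=4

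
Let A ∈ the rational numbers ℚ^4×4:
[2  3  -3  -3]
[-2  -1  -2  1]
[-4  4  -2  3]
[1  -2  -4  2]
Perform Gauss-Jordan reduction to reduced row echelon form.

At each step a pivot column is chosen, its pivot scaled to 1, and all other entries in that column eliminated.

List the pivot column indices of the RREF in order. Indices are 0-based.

pivot columns: 0, 1, 2, 3

[1] R0 /= 2  ⇒  (1, 3/2, -3/2, -3/2)
     R1 -= -2·R0  ⇒  (0, 2, -5, -2)
     R2 -= -4·R0  ⇒  (0, 10, -8, -3)
     R3 -= 1·R0  ⇒  (0, -7/2, -5/2, 7/2)
[2] R1 /= 2  ⇒  (0, 1, -5/2, -1)
     R0 -= 3/2·R1  ⇒  (1, 0, 9/4, 0)
     R2 -= 10·R1  ⇒  (0, 0, 17, 7)
     R3 -= -7/2·R1  ⇒  (0, 0, -45/4, 0)
[3] R2 /= 17  ⇒  (0, 0, 1, 7/17)
     R0 -= 9/4·R2  ⇒  (1, 0, 0, -63/68)
     R1 -= -5/2·R2  ⇒  (0, 1, 0, 1/34)
     R3 -= -45/4·R2  ⇒  (0, 0, 0, 315/68)
[4] R3 /= 315/68  ⇒  (0, 0, 0, 1)
     R0 -= -63/68·R3  ⇒  (1, 0, 0, 0)
     R1 -= 1/34·R3  ⇒  (0, 1, 0, 0)
     R2 -= 7/17·R3  ⇒  (0, 0, 1, 0)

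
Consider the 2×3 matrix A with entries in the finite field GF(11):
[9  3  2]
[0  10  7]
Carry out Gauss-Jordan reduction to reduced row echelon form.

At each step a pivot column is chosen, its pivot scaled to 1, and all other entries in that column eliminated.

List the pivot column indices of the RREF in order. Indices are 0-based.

[1] R0 /= 9  ⇒  (1, 4, 10)
[2] R1 /= 10  ⇒  (0, 1, 4)
     R0 -= 4·R1  ⇒  (1, 0, 5)

pivot columns: 0, 1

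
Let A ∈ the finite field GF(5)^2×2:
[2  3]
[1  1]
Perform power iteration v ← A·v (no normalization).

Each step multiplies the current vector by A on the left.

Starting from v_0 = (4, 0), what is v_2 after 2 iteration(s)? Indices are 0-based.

v_0 = (4, 0).
v_1 = A·v_0 = (3, 4).
v_2 = A·v_1 = (3, 2).

v_2 = (3, 2)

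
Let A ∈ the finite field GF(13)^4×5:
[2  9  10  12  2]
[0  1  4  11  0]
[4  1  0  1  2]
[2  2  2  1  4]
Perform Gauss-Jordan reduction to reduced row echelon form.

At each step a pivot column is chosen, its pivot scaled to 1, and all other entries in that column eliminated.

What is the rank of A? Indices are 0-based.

[1] R0 /= 2  ⇒  (1, 11, 5, 6, 1)
     R2 -= 4·R0  ⇒  (0, 9, 6, 3, 11)
     R3 -= 2·R0  ⇒  (0, 6, 5, 2, 2)
[2] R1 /= 1  ⇒  (0, 1, 4, 11, 0)
     R0 -= 11·R1  ⇒  (1, 0, 0, 2, 1)
     R2 -= 9·R1  ⇒  (0, 0, 9, 8, 11)
     R3 -= 6·R1  ⇒  (0, 0, 7, 1, 2)
[3] R2 /= 9  ⇒  (0, 0, 1, 11, 7)
     R1 -= 4·R2  ⇒  (0, 1, 0, 6, 11)
     R3 -= 7·R2  ⇒  (0, 0, 0, 2, 5)
[4] R3 /= 2  ⇒  (0, 0, 0, 1, 9)
     R0 -= 2·R3  ⇒  (1, 0, 0, 0, 9)
     R1 -= 6·R3  ⇒  (0, 1, 0, 0, 9)
     R2 -= 11·R3  ⇒  (0, 0, 1, 0, 12)

rank = 4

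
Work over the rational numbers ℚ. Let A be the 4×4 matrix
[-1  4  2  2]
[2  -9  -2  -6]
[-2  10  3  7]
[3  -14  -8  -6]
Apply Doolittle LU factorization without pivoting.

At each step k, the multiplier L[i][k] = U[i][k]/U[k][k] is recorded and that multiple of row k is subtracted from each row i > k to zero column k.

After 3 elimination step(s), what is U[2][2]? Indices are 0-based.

[col 0] pivot -1
  R1 -= -2*R0 → (0, -1, 2, -2)  (L[1][0] := -2)
  R2 -= 2*R0 → (0, 2, -1, 3)  (L[2][0] := 2)
  R3 -= -3*R0 → (0, -2, -2, 0)  (L[3][0] := -3)
[col 1] pivot -1
  R2 -= -2*R1 → (0, 0, 3, -1)  (L[2][1] := -2)
  R3 -= 2*R1 → (0, 0, -6, 4)  (L[3][1] := 2)
[col 2] pivot 3
  R3 -= -2*R2 → (0, 0, 0, 2)  (L[3][2] := -2)

U[2][2] = 3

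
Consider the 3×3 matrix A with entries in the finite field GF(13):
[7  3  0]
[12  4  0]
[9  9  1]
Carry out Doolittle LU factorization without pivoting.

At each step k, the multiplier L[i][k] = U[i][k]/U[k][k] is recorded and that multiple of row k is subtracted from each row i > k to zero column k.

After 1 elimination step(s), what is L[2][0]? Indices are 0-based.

Step 1: pivot at (0,0) is 7.
  row1 ← row1 − (11)·row0  ⇒  L[1][0]=11, U row1=(0, 10, 0)
  row2 ← row2 − (5)·row0  ⇒  L[2][0]=5, U row2=(0, 7, 1)

L[2][0] = 5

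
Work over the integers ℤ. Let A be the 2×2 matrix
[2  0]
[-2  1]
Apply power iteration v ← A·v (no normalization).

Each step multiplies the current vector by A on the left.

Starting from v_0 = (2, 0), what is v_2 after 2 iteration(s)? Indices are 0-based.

v_2 = (8, -12)

v_0 = (2, 0).
v_1 = A·v_0 = (4, -4).
v_2 = A·v_1 = (8, -12).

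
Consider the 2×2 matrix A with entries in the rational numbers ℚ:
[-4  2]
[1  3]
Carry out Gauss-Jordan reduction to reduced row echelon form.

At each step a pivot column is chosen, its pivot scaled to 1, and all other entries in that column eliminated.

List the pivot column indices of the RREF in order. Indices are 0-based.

pivot columns: 0, 1

[1] R0 /= -4  ⇒  (1, -1/2)
     R1 -= 1·R0  ⇒  (0, 7/2)
[2] R1 /= 7/2  ⇒  (0, 1)
     R0 -= -1/2·R1  ⇒  (1, 0)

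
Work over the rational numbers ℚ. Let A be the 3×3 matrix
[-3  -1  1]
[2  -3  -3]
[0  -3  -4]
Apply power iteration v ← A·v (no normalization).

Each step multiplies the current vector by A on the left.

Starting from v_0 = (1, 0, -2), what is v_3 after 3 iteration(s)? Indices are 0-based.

v_0 = (1, 0, -2).
v_1 = A·v_0 = (-5, 8, 8).
v_2 = A·v_1 = (15, -58, -56).
v_3 = A·v_2 = (-43, 372, 398).

v_3 = (-43, 372, 398)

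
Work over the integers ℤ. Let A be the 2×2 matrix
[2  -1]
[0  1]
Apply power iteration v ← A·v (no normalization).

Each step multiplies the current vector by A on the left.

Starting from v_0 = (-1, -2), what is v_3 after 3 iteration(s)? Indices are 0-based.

v_0 = (-1, -2).
v_1 = A·v_0 = (0, -2).
v_2 = A·v_1 = (2, -2).
v_3 = A·v_2 = (6, -2).

v_3 = (6, -2)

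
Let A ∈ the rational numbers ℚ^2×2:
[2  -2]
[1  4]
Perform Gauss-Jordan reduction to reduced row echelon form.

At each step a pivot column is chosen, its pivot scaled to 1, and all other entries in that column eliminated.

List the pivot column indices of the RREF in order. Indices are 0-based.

pivot columns: 0, 1

pivot(0,0)=2: scale R0 → (1, -1)
  clear (1,0): R1 −= (1)R0 → (0, 5)
pivot(1,1)=5: scale R1 → (0, 1)
  clear (0,1): R0 −= (-1)R1 → (1, 0)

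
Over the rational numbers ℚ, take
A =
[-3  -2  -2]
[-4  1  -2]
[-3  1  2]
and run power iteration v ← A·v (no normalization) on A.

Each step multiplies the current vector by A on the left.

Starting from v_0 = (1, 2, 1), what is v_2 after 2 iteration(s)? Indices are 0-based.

v_2 = (33, 30, 25)

v_0 = (1, 2, 1).
v_1 = A·v_0 = (-9, -4, 1).
v_2 = A·v_1 = (33, 30, 25).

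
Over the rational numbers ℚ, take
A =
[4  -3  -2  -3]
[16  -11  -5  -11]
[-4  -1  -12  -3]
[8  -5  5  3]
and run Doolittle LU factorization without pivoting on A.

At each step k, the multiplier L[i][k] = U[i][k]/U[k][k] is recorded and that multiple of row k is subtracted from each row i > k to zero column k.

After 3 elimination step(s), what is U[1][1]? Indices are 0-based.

U[1][1] = 1

k=0: U[0][0]=4
  eliminate (1,0): mult=4, new row 1: (0, 1, 3, 1); set L[1][0]=4
  eliminate (2,0): mult=-1, new row 2: (0, -4, -14, -6); set L[2][0]=-1
  eliminate (3,0): mult=2, new row 3: (0, 1, 9, 9); set L[3][0]=2
k=1: U[1][1]=1
  eliminate (2,1): mult=-4, new row 2: (0, 0, -2, -2); set L[2][1]=-4
  eliminate (3,1): mult=1, new row 3: (0, 0, 6, 8); set L[3][1]=1
k=2: U[2][2]=-2
  eliminate (3,2): mult=-3, new row 3: (0, 0, 0, 2); set L[3][2]=-3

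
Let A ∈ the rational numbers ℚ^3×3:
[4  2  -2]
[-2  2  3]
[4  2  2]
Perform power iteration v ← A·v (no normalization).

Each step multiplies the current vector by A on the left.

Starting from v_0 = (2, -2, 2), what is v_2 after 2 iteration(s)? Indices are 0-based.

v_2 = (-20, 20, 12)

v_0 = (2, -2, 2).
v_1 = A·v_0 = (0, -2, 8).
v_2 = A·v_1 = (-20, 20, 12).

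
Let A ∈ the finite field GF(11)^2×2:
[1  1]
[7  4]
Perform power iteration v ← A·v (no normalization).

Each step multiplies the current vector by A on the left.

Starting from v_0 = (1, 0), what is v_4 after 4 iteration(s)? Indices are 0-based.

v_4 = (8, 7)

v_0 = (1, 0).
v_1 = A·v_0 = (1, 7).
v_2 = A·v_1 = (8, 2).
v_3 = A·v_2 = (10, 9).
v_4 = A·v_3 = (8, 7).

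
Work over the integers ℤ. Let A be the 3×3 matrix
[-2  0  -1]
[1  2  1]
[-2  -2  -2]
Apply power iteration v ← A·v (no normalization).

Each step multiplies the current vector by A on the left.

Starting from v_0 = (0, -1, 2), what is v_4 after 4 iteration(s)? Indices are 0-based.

v_4 = (60, -28, 68)

v_0 = (0, -1, 2).
v_1 = A·v_0 = (-2, 0, -2).
v_2 = A·v_1 = (6, -4, 8).
v_3 = A·v_2 = (-20, 6, -20).
v_4 = A·v_3 = (60, -28, 68).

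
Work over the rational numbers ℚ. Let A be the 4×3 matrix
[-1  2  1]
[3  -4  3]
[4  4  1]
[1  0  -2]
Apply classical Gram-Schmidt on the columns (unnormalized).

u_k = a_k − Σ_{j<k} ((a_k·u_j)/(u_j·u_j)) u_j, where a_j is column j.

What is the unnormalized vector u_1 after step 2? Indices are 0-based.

u_1 = (56/27, -38/9, 100/27, -2/27)

Step 1: u_0 = a_0 = (-1, 3, 4, 1).
Step 2: u_1 = a_1 − (2/27)·u_0 = (56/27, -38/9, 100/27, -2/27).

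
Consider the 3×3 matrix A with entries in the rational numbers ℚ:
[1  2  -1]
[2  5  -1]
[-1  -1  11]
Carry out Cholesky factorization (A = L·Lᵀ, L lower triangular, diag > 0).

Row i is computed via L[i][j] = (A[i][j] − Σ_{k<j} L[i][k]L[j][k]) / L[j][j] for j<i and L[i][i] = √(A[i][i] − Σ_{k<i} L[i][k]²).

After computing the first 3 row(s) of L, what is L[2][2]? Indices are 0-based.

Step 1: L[0][0] = √(1) = 1.
  L[1][0] = (2) / L[0][0] = 2.
Step 2: L[1][1] = √(1) = 1.
  L[2][0] = (-1) / L[0][0] = -1.
  L[2][1] = (1) / L[1][1] = 1.
Step 3: L[2][2] = √(9) = 3.

L[2][2] = 3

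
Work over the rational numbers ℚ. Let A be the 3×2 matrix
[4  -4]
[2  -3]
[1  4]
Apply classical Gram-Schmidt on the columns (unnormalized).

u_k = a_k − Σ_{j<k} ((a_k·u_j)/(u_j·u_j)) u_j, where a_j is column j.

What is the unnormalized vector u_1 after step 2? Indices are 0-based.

u_1 = (-4/7, -9/7, 34/7)

Step 1: u_0 = a_0 = (4, 2, 1).
Step 2: u_1 = a_1 − (-6/7)·u_0 = (-4/7, -9/7, 34/7).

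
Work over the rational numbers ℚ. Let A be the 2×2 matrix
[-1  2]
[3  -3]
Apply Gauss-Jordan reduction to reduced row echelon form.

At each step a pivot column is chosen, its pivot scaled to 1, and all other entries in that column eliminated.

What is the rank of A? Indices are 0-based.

step 1: normalize row 0 (÷-1) = (1, -2)
  row 1: subtract 3×row0 = (0, 3)
step 2: normalize row 1 (÷3) = (0, 1)
  row 0: subtract -2×row1 = (1, 0)

rank = 2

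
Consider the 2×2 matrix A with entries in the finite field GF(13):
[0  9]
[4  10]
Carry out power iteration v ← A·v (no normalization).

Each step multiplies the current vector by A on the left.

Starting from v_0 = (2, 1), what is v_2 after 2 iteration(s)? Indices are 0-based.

v_0 = (2, 1).
v_1 = A·v_0 = (9, 5).
v_2 = A·v_1 = (6, 8).

v_2 = (6, 8)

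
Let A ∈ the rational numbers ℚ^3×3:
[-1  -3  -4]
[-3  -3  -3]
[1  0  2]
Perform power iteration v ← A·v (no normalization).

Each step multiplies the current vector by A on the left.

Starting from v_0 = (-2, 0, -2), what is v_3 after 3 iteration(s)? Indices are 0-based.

v_0 = (-2, 0, -2).
v_1 = A·v_0 = (10, 12, -6).
v_2 = A·v_1 = (-22, -48, -2).
v_3 = A·v_2 = (174, 216, -26).

v_3 = (174, 216, -26)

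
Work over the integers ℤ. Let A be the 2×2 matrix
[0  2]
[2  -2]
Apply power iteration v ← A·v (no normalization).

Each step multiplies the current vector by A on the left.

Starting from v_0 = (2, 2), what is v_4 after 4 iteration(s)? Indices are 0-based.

v_0 = (2, 2).
v_1 = A·v_0 = (4, 0).
v_2 = A·v_1 = (0, 8).
v_3 = A·v_2 = (16, -16).
v_4 = A·v_3 = (-32, 64).

v_4 = (-32, 64)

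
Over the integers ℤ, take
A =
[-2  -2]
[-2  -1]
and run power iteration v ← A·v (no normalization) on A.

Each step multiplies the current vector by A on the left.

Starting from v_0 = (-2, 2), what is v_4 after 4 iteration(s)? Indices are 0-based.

v_0 = (-2, 2).
v_1 = A·v_0 = (0, 2).
v_2 = A·v_1 = (-4, -2).
v_3 = A·v_2 = (12, 10).
v_4 = A·v_3 = (-44, -34).

v_4 = (-44, -34)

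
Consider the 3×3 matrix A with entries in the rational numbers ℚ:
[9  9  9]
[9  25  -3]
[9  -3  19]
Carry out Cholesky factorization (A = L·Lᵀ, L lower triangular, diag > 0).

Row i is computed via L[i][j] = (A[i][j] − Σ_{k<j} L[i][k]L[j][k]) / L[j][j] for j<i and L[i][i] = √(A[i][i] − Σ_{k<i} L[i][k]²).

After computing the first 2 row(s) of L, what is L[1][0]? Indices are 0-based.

L[1][0] = 3

Step 1: L[0][0] = √(9) = 3.
  L[1][0] = (9) / L[0][0] = 3.
Step 2: L[1][1] = √(16) = 4.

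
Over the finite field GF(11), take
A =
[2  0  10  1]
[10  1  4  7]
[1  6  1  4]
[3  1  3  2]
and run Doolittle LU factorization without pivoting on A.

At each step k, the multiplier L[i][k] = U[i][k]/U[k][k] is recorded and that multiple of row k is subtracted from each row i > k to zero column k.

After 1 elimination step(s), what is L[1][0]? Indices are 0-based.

L[1][0] = 5

Step 1: pivot at (0,0) is 2.
  row1 ← row1 − (5)·row0  ⇒  L[1][0]=5, U row1=(0, 1, 9, 2)
  row2 ← row2 − (6)·row0  ⇒  L[2][0]=6, U row2=(0, 6, 7, 9)
  row3 ← row3 − (7)·row0  ⇒  L[3][0]=7, U row3=(0, 1, 10, 6)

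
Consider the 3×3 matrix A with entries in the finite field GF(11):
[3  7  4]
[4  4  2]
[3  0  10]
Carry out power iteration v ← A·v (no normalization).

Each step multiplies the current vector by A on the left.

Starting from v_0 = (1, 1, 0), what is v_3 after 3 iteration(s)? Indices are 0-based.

v_0 = (1, 1, 0).
v_1 = A·v_0 = (10, 8, 3).
v_2 = A·v_1 = (10, 1, 5).
v_3 = A·v_2 = (2, 10, 3).

v_3 = (2, 10, 3)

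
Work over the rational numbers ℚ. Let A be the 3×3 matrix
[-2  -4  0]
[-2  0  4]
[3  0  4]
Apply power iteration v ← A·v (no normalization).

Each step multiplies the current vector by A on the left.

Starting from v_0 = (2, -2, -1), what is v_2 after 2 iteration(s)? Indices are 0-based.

v_2 = (24, 0, 20)

v_0 = (2, -2, -1).
v_1 = A·v_0 = (4, -8, 2).
v_2 = A·v_1 = (24, 0, 20).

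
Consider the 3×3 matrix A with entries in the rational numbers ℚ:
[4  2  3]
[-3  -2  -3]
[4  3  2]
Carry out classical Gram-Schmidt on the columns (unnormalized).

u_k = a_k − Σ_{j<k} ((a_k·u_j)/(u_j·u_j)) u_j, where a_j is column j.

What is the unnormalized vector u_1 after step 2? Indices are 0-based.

u_1 = (-22/41, -4/41, 19/41)

Step 1: u_0 = a_0 = (4, -3, 4).
Step 2: u_1 = a_1 − (26/41)·u_0 = (-22/41, -4/41, 19/41).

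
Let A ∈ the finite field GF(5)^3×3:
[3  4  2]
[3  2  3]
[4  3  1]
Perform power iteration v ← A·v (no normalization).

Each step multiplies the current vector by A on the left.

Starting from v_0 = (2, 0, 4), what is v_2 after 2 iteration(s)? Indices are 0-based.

v_2 = (3, 4, 2)

v_0 = (2, 0, 4).
v_1 = A·v_0 = (4, 3, 2).
v_2 = A·v_1 = (3, 4, 2).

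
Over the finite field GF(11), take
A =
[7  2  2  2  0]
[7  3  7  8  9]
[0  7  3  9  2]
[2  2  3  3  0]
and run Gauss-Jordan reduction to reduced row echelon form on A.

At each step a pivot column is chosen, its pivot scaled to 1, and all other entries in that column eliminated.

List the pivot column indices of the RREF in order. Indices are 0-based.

pivot columns: 0, 1, 2, 3

step 1: normalize row 0 (÷7) = (1, 5, 5, 5, 0)
  row 1: subtract 7×row0 = (0, 1, 5, 6, 9)
  row 3: subtract 2×row0 = (0, 3, 4, 4, 0)
step 2: normalize row 1 (÷1) = (0, 1, 5, 6, 9)
  row 0: subtract 5×row1 = (1, 0, 2, 8, 10)
  row 2: subtract 7×row1 = (0, 0, 1, 0, 5)
  row 3: subtract 3×row1 = (0, 0, 0, 8, 6)
step 3: normalize row 2 (÷1) = (0, 0, 1, 0, 5)
  row 0: subtract 2×row2 = (1, 0, 0, 8, 0)
  row 1: subtract 5×row2 = (0, 1, 0, 6, 6)
step 4: normalize row 3 (÷8) = (0, 0, 0, 1, 9)
  row 0: subtract 8×row3 = (1, 0, 0, 0, 5)
  row 1: subtract 6×row3 = (0, 1, 0, 0, 7)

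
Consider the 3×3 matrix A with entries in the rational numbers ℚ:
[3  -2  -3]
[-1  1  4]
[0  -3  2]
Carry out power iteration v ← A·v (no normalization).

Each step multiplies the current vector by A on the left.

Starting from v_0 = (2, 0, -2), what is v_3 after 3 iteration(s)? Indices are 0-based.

v_3 = (214, -18, 158)

v_0 = (2, 0, -2).
v_1 = A·v_0 = (12, -10, -4).
v_2 = A·v_1 = (68, -38, 22).
v_3 = A·v_2 = (214, -18, 158).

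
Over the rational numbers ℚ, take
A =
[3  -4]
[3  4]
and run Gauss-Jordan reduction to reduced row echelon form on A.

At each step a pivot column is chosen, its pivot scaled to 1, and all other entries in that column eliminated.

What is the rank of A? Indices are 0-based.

[1] R0 /= 3  ⇒  (1, -4/3)
     R1 -= 3·R0  ⇒  (0, 8)
[2] R1 /= 8  ⇒  (0, 1)
     R0 -= -4/3·R1  ⇒  (1, 0)

rank = 2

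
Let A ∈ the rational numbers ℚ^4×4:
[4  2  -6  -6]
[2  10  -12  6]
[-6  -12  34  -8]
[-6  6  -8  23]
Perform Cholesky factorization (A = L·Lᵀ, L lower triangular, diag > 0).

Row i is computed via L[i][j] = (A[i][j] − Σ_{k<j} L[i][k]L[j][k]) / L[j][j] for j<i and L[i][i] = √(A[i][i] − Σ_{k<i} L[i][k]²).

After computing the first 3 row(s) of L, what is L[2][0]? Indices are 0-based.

L[2][0] = -3

Step 1: L[0][0] = √(4) = 2.
  L[1][0] = (2) / L[0][0] = 1.
Step 2: L[1][1] = √(9) = 3.
  L[2][0] = (-6) / L[0][0] = -3.
  L[2][1] = (-9) / L[1][1] = -3.
Step 3: L[2][2] = √(16) = 4.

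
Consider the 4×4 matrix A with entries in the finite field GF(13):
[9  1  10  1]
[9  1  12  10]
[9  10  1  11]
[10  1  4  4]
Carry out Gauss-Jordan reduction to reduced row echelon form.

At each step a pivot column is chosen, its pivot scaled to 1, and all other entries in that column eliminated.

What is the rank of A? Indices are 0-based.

pivot(0,0)=9: scale R0 → (1, 3, 4, 3)
  clear (1,0): R1 −= (9)R0 → (0, 0, 2, 9)
  clear (2,0): R2 −= (9)R0 → (0, 9, 4, 10)
  clear (3,0): R3 −= (10)R0 → (0, 10, 3, 0)
pivot(1,1): swap R1↔R2
pivot(1,1)=9: scale R1 → (0, 1, 12, 4)
  clear (0,1): R0 −= (3)R1 → (1, 0, 7, 4)
  clear (3,1): R3 −= (10)R1 → (0, 0, 0, 12)
pivot(2,2)=2: scale R2 → (0, 0, 1, 11)
  clear (0,2): R0 −= (7)R2 → (1, 0, 0, 5)
  clear (1,2): R1 −= (12)R2 → (0, 1, 0, 2)
pivot(3,3)=12: scale R3 → (0, 0, 0, 1)
  clear (0,3): R0 −= (5)R3 → (1, 0, 0, 0)
  clear (1,3): R1 −= (2)R3 → (0, 1, 0, 0)
  clear (2,3): R2 −= (11)R3 → (0, 0, 1, 0)

rank = 4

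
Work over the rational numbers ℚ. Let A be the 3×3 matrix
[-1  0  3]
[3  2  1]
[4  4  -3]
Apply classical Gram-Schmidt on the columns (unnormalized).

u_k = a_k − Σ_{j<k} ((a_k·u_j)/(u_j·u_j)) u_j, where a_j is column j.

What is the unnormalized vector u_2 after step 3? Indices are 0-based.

Step 1: u_0 = a_0 = (-1, 3, 4).
Step 2: u_1 = a_1 − (11/13)·u_0 = (11/13, -7/13, 8/13).
Step 3: u_2 = a_2 − (-6/13)·u_0 − (1/9)·u_1 = (22/9, 22/9, -11/9).

u_2 = (22/9, 22/9, -11/9)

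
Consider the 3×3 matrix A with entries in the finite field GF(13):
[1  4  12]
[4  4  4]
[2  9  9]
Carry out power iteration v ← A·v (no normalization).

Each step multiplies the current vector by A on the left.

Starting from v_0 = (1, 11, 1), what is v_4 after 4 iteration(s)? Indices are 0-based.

v_0 = (1, 11, 1).
v_1 = A·v_0 = (5, 0, 6).
v_2 = A·v_1 = (12, 5, 12).
v_3 = A·v_2 = (7, 12, 8).
v_4 = A·v_3 = (8, 4, 12).

v_4 = (8, 4, 12)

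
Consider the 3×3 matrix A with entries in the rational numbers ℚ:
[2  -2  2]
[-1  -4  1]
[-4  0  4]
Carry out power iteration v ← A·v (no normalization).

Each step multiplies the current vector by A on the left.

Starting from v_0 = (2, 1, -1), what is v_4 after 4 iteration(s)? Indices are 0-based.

v_0 = (2, 1, -1).
v_1 = A·v_0 = (0, -7, -12).
v_2 = A·v_1 = (-10, 16, -48).
v_3 = A·v_2 = (-148, -102, -152).
v_4 = A·v_3 = (-396, 404, -16).

v_4 = (-396, 404, -16)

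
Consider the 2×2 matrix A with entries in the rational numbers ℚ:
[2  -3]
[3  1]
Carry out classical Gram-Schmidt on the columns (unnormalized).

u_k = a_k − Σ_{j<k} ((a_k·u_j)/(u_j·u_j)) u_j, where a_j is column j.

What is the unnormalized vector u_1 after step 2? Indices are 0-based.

u_1 = (-33/13, 22/13)

Step 1: u_0 = a_0 = (2, 3).
Step 2: u_1 = a_1 − (-3/13)·u_0 = (-33/13, 22/13).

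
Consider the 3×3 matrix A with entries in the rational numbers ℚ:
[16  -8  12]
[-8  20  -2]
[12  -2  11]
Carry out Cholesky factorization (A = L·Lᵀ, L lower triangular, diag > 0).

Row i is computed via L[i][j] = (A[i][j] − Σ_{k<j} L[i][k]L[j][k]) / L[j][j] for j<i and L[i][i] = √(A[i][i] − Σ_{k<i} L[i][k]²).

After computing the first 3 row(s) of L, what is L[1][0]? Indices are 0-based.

L[1][0] = -2

Step 1: L[0][0] = √(16) = 4.
  L[1][0] = (-8) / L[0][0] = -2.
Step 2: L[1][1] = √(16) = 4.
  L[2][0] = (12) / L[0][0] = 3.
  L[2][1] = (4) / L[1][1] = 1.
Step 3: L[2][2] = √(1) = 1.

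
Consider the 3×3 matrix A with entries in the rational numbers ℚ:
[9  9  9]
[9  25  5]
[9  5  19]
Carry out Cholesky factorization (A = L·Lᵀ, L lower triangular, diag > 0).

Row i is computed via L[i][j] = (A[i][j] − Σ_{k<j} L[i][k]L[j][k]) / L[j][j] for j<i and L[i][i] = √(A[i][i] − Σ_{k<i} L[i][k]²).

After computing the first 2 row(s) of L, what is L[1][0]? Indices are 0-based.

Step 1: L[0][0] = √(9) = 3.
  L[1][0] = (9) / L[0][0] = 3.
Step 2: L[1][1] = √(16) = 4.

L[1][0] = 3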